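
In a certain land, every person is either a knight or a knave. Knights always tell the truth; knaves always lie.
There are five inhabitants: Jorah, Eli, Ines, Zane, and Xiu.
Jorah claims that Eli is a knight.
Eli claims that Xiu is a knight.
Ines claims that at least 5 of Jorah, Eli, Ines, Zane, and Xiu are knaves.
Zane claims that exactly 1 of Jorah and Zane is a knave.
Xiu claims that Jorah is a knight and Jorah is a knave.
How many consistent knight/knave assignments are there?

1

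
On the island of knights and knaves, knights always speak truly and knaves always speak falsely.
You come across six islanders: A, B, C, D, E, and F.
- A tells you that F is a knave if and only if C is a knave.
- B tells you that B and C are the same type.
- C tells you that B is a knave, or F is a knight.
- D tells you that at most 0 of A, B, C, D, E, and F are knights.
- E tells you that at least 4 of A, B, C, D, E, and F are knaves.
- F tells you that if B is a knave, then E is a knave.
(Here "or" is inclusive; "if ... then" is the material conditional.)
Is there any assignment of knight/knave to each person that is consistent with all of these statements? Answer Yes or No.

Yes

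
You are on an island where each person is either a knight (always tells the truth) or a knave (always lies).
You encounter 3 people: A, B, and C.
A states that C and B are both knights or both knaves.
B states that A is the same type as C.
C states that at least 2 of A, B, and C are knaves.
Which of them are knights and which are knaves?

A (knave): "C and B are both knights or both knaves" — False. ✓
As a knave, B's statement "A is the same type as C" should be False; it is.
C is a knight, so "at least 2 of A, B, and C are knaves" must be true — and it is.

A is a knave, B is a knave, and C is a knight.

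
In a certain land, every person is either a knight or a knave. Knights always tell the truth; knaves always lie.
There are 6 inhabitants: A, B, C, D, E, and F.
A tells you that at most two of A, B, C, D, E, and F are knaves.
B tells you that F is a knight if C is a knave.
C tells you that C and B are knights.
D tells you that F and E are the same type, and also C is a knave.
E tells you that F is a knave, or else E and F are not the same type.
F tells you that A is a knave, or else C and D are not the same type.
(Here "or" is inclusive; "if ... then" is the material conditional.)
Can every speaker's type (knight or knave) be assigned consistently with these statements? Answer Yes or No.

No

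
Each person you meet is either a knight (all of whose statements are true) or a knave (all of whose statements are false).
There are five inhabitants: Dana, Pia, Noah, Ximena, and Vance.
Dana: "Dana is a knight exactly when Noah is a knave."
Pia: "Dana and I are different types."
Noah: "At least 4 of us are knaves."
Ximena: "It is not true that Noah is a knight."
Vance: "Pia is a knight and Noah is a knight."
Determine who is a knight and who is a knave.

Suppose Dana is a knight. Then Dana's statement "Dana is a knight exactly when Noah is a knave" would have to be true. Checking the 16 ways to assign the others, none is consistent with every speaker.
(For instance, with Pia=knight, Noah=knave, Ximena=knight, Vance=knave, Pia's claim "Dana and I are different types" comes out false where it would need to be true.)
So Dana must be a knave, making "Dana is a knight exactly when Noah is a knave" false. Taking Dana=knave, Pia=knight, Noah=knave, Ximena=knight, Vance=knave, each remaining statement checks out:
  Pia (knight): "Dana and I are different types" — true. ✓
  Noah (knave): "at least 4 of us are knaves" — false. ✓
  Ximena (knight): "it is not true that Noah is a knight" — true. ✓
  Vance (knave): "Pia is a knight and Noah is a knight" — false. ✓
This is the unique consistent assignment.

Knights: Pia and Ximena. Knaves: Dana, Noah, and Vance.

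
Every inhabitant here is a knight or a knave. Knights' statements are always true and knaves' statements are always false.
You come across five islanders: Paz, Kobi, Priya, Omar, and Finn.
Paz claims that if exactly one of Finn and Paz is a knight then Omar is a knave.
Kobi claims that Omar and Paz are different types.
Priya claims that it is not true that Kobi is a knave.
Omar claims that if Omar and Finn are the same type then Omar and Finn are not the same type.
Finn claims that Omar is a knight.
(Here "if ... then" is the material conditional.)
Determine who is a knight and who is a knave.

Knights: Paz, Kobi, and Priya. Knaves: Omar and Finn.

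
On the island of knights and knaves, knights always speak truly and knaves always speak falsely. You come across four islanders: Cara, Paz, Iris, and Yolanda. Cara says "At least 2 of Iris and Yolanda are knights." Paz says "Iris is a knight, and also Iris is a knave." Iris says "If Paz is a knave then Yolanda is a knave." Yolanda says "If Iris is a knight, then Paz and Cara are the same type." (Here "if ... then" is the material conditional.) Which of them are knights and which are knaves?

Cara is a knave, Paz is a knave, Iris is a knave, and Yolanda is a knight.

Since Cara is a knave, "at least 2 of Iris and Yolanda are knights" needs to be False, which holds.
Paz is a knave, and the claim "Iris is a knight, and also Iris is a knave" is indeed False.
Iris is a knave; "if Paz is a knave then Yolanda is a knave" is False, as required.
Yolanda is a knight, so "if Iris is a knight, then Paz and Cara are the same type" must be true — and it is.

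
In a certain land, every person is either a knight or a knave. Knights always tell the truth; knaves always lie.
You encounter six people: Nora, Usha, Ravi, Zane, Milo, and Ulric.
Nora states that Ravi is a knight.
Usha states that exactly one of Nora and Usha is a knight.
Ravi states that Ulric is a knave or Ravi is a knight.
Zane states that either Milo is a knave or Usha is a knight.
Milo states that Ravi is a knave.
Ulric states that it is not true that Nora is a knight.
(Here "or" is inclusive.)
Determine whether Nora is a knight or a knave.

Nora is a knave.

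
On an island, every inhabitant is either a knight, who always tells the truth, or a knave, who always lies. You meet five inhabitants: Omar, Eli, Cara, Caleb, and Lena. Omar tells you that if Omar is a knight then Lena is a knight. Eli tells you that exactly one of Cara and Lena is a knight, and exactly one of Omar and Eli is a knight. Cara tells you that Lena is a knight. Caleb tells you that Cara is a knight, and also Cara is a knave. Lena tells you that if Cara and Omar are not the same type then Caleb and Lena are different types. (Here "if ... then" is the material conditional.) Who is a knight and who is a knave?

Knights: Omar, Cara, and Lena. Knaves: Eli and Caleb.

Suppose Omar is a knave. Then Omar's statement "if Omar is a knight then Lena is a knight" would have to be false. Checking the 16 ways to assign the others, none is consistent with every speaker.
(For instance, with Eli=knave, Cara=knight, Caleb=knave, Lena=knight, Omar's claim "if Omar is a knight then Lena is a knight" comes out true where it would need to be false.)
So Omar must be a knight, making "if Omar is a knight then Lena is a knight" true. Taking Omar=knight, Eli=knave, Cara=knight, Caleb=knave, Lena=knight, each remaining statement checks out:
  Eli (knave): "exactly one of Cara and Lena is a knight, and exactly one of Omar and Eli is a knight" — false. ✓
  Cara (knight): "Lena is a knight" — true. ✓
  Caleb (knave): "Cara is a knight, and also Cara is a knave" — false. ✓
  Lena (knight): "if Cara and Omar are not the same type then Caleb and Lena are different types" — true. ✓
This is the unique consistent assignment.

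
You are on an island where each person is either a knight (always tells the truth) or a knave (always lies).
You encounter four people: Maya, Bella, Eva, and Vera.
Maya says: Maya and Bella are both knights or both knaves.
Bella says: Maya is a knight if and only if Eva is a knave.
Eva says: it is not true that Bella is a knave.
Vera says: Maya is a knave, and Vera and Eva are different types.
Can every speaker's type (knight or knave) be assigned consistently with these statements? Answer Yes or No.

Checking all 16 assignments, each has at least one speaker whose statement's truth value contradicts their type.

No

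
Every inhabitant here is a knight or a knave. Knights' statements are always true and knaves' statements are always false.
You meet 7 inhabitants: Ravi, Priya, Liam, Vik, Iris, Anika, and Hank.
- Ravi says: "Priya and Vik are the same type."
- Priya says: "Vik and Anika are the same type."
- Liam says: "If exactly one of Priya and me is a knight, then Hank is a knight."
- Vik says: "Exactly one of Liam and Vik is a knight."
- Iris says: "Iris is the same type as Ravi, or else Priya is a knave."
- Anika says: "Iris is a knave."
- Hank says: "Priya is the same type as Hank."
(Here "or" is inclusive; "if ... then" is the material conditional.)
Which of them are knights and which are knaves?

Ravi is a knight; "Priya and Vik are the same type" is true, as required.
Priya is a knight; "Vik and Anika are the same type" is true, as required.
Since Liam is a knave, "if exactly one of Priya and me is a knight, then Hank is a knight" needs to be false, which holds.
Vik is a knight, and the claim "exactly one of Liam and Vik is a knight" is indeed true.
Iris is a knave, so "Iris is the same type as Ravi, or else Priya is a knave" must be false — and it is.
Since Anika is a knight, "Iris is a knave" needs to be true, which holds.
Since Hank is a knave, "Priya is the same type as Hank" needs to be false, which holds.

Knights: Ravi, Priya, Vik, and Anika. Knaves: Liam, Iris, and Hank.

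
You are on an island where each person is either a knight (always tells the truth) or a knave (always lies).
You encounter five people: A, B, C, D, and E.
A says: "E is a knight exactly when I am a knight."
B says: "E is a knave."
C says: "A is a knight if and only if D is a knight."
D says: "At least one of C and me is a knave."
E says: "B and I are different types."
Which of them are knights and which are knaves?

Knights: D and E. Knaves: A, B, and C.

As a knave, A's statement "E is a knight exactly when I am a knight" should be false; it is.
B is a knave; "E is a knave" is false, as required.
Since C is a knave, "A is a knight if and only if D is a knight" needs to be false, which holds.
D is a knight; "at least one of C and me is a knave" is True, as required.
Since E is a knight, "B and I are different types" needs to be True, which holds.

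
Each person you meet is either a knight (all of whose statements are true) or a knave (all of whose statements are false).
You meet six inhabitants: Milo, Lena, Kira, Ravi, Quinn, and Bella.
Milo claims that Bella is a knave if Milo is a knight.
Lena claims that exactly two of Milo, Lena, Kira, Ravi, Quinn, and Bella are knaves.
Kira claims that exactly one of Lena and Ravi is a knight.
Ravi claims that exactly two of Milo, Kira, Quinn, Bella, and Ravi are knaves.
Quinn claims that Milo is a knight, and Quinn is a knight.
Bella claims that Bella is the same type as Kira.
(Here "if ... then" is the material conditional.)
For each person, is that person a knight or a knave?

Milo is a knight, Lena is a knave, Kira is a knight, Ravi is a knight, Quinn is a knave, and Bella is a knave.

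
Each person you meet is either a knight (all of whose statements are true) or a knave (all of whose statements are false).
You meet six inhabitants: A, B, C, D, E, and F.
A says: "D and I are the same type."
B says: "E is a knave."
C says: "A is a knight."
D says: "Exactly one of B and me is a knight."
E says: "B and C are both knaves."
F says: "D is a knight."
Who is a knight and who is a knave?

A is a knave, B is a knave, C is a knave, D is a knight, E is a knight, and F is a knight.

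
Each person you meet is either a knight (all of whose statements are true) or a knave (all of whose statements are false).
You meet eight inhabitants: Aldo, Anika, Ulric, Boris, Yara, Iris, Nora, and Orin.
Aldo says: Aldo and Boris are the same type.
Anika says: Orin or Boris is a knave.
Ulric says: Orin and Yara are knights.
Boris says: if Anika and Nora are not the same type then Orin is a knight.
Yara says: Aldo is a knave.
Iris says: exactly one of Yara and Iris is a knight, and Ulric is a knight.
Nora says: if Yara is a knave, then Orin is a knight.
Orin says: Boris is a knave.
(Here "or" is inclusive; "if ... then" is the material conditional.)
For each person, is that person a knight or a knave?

Aldo is a knave, Anika is a knight, Ulric is a knave, Boris is a knight, Yara is a knight, Iris is a knave, Nora is a knight, and Orin is a knave.

Aldo is a knave, so "Aldo and Boris are the same type" must be False — and it is.
Anika (knight): "Orin or Boris is a knave" — true. ✓
Ulric is a knave; "Orin and Yara are knights" is False, as required.
Boris is a knight, and the claim "if Anika and Nora are not the same type then Orin is a knight" is indeed true.
As a knight, Yara's statement "Aldo is a knave" should be true; it is.
Iris is a knave, and the claim "exactly one of Yara and Iris is a knight, and Ulric is a knight" is indeed False.
Nora is a knight; "if Yara is a knave, then Orin is a knight" is true, as required.
Orin is a knave, and the claim "Boris is a knave" is indeed False.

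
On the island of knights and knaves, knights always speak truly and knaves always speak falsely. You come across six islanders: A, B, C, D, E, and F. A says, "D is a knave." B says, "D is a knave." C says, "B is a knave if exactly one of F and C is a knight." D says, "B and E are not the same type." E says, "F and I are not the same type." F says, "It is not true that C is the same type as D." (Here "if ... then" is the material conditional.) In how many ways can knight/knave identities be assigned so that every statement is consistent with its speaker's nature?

1

Consistent assignments:
  A=knave, B=knave, C=knight, D=knight, E=knight, F=knave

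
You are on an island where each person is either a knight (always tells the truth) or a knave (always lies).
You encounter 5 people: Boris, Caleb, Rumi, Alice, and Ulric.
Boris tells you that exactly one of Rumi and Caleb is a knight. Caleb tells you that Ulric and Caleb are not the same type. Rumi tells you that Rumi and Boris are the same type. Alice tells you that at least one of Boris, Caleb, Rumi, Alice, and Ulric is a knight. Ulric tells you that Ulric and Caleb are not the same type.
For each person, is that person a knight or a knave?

Knights: Boris, Rumi, and Alice. Knaves: Caleb and Ulric.

Boris is a knight, and the claim "exactly one of Rumi and Caleb is a knight" is indeed true.
Caleb is a knave; "Ulric and Caleb are not the same type" is False, as required.
As a knight, Rumi's statement "Rumi and Boris are the same type" should be true; it is.
Alice is a knight; "at least one of Boris, Caleb, Rumi, Alice, and Ulric is a knight" is true, as required.
Ulric is a knave, and the claim "Ulric and Caleb are not the same type" is indeed False.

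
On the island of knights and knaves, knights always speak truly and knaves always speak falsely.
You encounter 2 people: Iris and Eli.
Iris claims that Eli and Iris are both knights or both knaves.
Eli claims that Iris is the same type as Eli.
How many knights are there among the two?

2

The unique consistent assignment is Iris=knight, Eli=knight.
That has 2 knights.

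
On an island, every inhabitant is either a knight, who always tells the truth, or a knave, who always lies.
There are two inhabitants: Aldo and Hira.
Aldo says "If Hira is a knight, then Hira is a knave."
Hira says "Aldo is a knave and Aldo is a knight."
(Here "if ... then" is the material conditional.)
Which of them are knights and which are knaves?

Aldo is a knight, so "if Hira is a knight, then Hira is a knave" must be True — and it is.
Hira is a knave, so "Aldo is a knave and Aldo is a knight" must be false — and it is.

Aldo is a knight and Hira is a knave.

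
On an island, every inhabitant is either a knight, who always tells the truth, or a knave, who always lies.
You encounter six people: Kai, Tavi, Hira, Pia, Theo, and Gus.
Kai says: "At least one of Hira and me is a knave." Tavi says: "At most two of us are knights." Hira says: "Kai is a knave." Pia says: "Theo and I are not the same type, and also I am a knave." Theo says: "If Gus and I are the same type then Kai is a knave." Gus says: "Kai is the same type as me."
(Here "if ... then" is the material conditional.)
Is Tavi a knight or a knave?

Tavi is a knight.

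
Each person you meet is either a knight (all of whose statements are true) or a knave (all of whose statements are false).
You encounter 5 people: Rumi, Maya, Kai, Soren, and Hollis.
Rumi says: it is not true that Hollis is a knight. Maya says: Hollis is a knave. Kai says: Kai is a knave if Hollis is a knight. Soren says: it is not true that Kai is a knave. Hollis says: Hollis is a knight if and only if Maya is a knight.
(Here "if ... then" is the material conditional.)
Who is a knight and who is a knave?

Rumi is a knight, and the claim "it is not true that Hollis is a knight" is indeed True.
Since Maya is a knight, "Hollis is a knave" needs to be True, which holds.
Kai is a knight, so "Kai is a knave if Hollis is a knight" must be True — and it is.
Soren is a knight, and the claim "it is not true that Kai is a knave" is indeed True.
Hollis is a knave; "Hollis is a knight if and only if Maya is a knight" is false, as required.

Rumi is a knight, Maya is a knight, Kai is a knight, Soren is a knight, and Hollis is a knave.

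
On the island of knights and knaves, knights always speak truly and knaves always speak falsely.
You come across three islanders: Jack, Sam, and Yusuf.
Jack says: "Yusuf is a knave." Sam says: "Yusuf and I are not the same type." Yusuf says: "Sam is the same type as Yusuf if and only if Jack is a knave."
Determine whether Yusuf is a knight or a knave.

Yusuf is a knave.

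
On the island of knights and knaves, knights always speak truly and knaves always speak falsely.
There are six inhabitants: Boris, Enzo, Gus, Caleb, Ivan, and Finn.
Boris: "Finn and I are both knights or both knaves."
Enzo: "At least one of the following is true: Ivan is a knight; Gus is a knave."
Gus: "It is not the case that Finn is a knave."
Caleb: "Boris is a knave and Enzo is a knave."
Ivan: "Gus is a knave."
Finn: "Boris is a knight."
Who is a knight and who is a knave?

Knights: Boris, Gus, and Finn. Knaves: Enzo, Caleb, and Ivan.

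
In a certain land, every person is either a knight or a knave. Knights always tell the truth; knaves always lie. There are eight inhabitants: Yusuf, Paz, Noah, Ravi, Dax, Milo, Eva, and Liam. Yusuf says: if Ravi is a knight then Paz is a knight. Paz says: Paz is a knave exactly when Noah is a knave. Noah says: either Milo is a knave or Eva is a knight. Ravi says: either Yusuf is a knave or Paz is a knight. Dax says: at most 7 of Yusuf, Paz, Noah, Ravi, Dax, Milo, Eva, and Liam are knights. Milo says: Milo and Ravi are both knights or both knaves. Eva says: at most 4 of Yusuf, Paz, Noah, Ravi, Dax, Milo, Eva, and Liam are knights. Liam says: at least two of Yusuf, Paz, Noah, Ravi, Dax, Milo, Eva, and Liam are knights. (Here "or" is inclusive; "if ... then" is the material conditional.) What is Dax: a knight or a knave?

Dax is a knight.

Consistent assignments: {Yusuf=knight, Paz=knight, Noah=knight, Ravi=knight, Dax=knight, Milo=knave, Eva=knave, Liam=knight}
In every consistent assignment, Dax is a knight.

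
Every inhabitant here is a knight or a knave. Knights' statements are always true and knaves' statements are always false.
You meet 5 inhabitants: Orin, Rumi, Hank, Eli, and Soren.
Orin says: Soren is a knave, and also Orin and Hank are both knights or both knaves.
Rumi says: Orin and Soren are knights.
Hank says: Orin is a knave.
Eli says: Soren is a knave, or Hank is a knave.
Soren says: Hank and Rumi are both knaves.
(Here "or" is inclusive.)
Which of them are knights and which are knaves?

Orin is a knave, Rumi is a knave, Hank is a knight, Eli is a knight, and Soren is a knave.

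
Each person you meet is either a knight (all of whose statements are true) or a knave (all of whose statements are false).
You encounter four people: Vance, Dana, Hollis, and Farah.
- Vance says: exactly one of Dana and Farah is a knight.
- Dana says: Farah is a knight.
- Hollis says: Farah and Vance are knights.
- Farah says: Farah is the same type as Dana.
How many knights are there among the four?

2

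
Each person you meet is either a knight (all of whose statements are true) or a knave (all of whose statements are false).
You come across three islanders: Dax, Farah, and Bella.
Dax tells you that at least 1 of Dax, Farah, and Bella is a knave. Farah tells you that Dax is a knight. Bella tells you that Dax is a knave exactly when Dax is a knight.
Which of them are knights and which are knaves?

Dax is a knight, Farah is a knight, and Bella is a knave.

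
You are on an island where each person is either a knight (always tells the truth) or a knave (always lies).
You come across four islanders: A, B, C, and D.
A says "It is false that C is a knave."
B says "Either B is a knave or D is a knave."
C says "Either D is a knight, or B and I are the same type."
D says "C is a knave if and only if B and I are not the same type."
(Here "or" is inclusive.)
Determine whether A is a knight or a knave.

A is a knight.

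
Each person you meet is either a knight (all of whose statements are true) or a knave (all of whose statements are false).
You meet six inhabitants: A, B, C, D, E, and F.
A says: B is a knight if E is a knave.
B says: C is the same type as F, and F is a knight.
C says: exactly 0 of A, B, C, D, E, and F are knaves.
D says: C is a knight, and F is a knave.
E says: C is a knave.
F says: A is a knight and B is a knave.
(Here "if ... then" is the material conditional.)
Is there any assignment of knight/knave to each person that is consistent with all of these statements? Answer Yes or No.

One consistent assignment: A=knight, B=knave, C=knave, D=knave, E=knight, F=knight.

Yes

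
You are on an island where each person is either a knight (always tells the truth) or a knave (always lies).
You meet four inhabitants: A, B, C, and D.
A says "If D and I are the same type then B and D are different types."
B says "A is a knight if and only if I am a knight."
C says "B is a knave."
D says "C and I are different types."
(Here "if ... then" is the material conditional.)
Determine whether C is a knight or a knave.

C is a knave.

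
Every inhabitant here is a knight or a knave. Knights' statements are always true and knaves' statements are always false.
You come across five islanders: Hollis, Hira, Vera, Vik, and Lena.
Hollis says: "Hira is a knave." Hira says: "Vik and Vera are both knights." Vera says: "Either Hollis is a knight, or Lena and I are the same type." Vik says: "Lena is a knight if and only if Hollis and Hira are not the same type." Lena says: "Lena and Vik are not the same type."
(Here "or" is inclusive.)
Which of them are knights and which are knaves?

Knights: Hollis and Vera. Knaves: Hira, Vik, and Lena.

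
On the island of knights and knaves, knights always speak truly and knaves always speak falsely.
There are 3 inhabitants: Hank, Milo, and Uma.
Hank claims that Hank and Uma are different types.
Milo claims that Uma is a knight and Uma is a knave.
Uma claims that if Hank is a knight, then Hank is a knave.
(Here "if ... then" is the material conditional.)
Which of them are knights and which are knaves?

Knights: Hank. Knaves: Milo and Uma.

As a knight, Hank's statement "Hank and Uma are different types" should be True; it is.
Milo is a knave; "Uma is a knight and Uma is a knave" is false, as required.
As a knave, Uma's statement "if Hank is a knight, then Hank is a knave" should be false; it is.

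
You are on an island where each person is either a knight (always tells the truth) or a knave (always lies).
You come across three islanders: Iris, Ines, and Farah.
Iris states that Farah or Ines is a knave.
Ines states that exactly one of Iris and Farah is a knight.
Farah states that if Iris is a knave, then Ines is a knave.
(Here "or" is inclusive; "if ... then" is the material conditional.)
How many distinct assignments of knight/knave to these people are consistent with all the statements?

Consistent assignments:
  Iris=knight, Ines=knave, Farah=knight

1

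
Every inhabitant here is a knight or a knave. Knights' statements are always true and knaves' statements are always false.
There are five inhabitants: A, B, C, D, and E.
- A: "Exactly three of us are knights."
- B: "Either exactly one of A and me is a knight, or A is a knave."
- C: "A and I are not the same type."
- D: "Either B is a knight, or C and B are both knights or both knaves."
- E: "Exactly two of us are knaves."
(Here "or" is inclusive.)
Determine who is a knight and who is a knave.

Knights: B and D. Knaves: A, C, and E.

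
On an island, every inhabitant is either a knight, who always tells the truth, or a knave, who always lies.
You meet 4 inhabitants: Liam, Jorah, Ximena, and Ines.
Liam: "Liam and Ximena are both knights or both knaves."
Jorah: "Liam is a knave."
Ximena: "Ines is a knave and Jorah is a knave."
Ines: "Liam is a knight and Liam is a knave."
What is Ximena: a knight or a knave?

Ximena is a knight.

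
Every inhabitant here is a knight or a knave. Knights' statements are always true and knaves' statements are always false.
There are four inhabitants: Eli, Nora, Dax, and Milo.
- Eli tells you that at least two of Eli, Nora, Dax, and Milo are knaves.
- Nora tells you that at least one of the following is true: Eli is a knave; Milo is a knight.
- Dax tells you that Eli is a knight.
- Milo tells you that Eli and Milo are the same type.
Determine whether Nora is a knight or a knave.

Nora is a knave.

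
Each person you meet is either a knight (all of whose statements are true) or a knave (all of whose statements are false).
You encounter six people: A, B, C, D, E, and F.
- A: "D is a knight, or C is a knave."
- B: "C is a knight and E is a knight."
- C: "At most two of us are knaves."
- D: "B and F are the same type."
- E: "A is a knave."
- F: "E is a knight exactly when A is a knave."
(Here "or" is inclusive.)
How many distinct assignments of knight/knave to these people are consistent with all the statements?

1

Consistent assignments:
  A=knight, B=knave, C=knave, D=knave, E=knave, F=knight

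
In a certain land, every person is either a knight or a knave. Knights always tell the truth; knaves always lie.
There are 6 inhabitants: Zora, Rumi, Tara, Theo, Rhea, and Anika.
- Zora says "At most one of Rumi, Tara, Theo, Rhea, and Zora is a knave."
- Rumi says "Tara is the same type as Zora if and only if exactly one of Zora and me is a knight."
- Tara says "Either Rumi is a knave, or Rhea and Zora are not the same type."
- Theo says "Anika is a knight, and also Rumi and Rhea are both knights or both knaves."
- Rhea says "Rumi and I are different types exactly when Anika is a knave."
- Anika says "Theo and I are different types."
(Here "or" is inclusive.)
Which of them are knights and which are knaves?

Since Zora is a knave, "at most one of Rumi, Tara, Theo, Rhea, and Zora is a knave" needs to be false, which holds.
Rumi (knight): "Tara is the same type as Zora if and only if exactly one of Zora and me is a knight" — true. ✓
Tara is a knave; "either Rumi is a knave, or Rhea and Zora are not the same type" is false, as required.
Theo is a knave, so "Anika is a knight, and also Rumi and Rhea are both knights or both knaves" must be false — and it is.
Rhea is a knave, and the claim "Rumi and I are different types exactly when Anika is a knave" is indeed false.
As a knight, Anika's statement "Theo and I are different types" should be true; it is.

Zora is a knave, Rumi is a knight, Tara is a knave, Theo is a knave, Rhea is a knave, and Anika is a knight.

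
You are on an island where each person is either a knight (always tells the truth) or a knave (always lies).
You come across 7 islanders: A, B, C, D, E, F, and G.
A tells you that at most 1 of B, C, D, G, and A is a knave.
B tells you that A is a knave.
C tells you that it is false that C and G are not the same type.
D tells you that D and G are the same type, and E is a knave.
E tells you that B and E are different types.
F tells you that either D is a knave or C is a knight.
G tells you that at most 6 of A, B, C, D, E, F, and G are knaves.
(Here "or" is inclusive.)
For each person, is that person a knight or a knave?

A is a knight, and the claim "at most 1 of B, C, D, G, and A is a knave" is indeed True.
B is a knave; "A is a knave" is false, as required.
C is a knight, so "it is false that C and G are not the same type" must be True — and it is.
D is a knight, and the claim "D and G are the same type, and E is a knave" is indeed True.
E is a knave, and the claim "B and E are different types" is indeed false.
F is a knight, and the claim "either D is a knave or C is a knight" is indeed True.
G is a knight, and the claim "at most 6 of A, B, C, D, E, F, and G are knaves" is indeed True.

Knights: A, C, D, F, and G. Knaves: B and E.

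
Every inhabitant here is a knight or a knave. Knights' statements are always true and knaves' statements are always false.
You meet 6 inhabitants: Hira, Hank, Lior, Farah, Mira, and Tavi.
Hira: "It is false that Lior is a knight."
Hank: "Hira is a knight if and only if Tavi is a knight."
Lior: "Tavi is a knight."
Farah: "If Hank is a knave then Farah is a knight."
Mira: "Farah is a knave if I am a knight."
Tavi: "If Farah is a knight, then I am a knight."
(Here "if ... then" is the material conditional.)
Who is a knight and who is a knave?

Hira is a knave, Hank is a knave, Lior is a knight, Farah is a knave, Mira is a knight, and Tavi is a knight.

As a knave, Hira's statement "it is false that Lior is a knight" should be false; it is.
Hank (knave): "Hira is a knight if and only if Tavi is a knight" — false. ✓
Lior is a knight; "Tavi is a knight" is True, as required.
As a knave, Farah's statement "if Hank is a knave then Farah is a knight" should be false; it is.
As a knight, Mira's statement "Farah is a knave if I am a knight" should be True; it is.
As a knight, Tavi's statement "if Farah is a knight, then I am a knight" should be True; it is.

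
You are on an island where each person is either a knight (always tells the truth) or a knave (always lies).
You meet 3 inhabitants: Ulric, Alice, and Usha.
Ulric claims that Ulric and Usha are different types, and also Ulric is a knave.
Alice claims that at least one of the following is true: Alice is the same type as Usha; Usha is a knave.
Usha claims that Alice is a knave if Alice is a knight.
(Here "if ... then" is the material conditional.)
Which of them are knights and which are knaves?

Ulric is a knave; "Ulric and Usha are different types, and also Ulric is a knave" is false, as required.
Alice is a knight, so "at least one of the following is true: Alice is the same type as Usha; Usha is a knave" must be true — and it is.
Usha (knave): "Alice is a knave if Alice is a knight" — false. ✓

Ulric is a knave, Alice is a knight, and Usha is a knave.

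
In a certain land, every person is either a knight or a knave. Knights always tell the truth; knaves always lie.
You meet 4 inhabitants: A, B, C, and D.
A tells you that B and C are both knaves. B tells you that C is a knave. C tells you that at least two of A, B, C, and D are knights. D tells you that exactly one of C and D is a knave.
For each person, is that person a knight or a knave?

A is a knave, and the claim "B and C are both knaves" is indeed False.
B is a knight, so "C is a knave" must be true — and it is.
C (knave): "at least two of A, B, C, and D are knights" — False. ✓
D (knave): "exactly one of C and D is a knave" — False. ✓

A is a knave, B is a knight, C is a knave, and D is a knave.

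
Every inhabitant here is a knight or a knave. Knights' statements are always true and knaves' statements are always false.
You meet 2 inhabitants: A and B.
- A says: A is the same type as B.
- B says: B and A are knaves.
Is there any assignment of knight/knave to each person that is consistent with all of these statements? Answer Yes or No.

No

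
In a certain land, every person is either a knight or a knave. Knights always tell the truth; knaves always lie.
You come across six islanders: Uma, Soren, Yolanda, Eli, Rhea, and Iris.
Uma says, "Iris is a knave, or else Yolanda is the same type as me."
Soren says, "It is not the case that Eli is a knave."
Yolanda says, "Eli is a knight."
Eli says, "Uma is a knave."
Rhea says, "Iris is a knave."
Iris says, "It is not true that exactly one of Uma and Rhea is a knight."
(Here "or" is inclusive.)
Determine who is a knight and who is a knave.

Uma is a knave, Soren is a knight, Yolanda is a knight, Eli is a knight, Rhea is a knave, and Iris is a knight.

Uma is a knave; "Iris is a knave, or else Yolanda is the same type as me" is false, as required.
As a knight, Soren's statement "it is not the case that Eli is a knave" should be true; it is.
Yolanda is a knight; "Eli is a knight" is true, as required.
Eli is a knight; "Uma is a knave" is true, as required.
Since Rhea is a knave, "Iris is a knave" needs to be false, which holds.
Iris is a knight, and the claim "it is not true that exactly one of Uma and Rhea is a knight" is indeed true.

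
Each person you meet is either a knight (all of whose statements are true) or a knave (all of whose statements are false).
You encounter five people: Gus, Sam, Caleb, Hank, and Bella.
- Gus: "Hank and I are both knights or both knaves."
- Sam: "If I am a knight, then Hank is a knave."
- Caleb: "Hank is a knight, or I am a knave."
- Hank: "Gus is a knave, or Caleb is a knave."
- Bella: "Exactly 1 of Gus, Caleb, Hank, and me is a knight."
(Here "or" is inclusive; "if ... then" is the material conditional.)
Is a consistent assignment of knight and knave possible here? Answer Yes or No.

No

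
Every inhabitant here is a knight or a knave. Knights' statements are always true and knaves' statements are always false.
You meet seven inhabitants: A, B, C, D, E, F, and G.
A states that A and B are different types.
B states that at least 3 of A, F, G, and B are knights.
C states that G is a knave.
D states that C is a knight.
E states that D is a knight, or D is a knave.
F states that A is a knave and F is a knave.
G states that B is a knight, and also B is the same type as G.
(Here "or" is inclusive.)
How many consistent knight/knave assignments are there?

Consistent assignments:
  A=knight, B=knave, C=knight, D=knight, E=knight, F=knave, G=knave

1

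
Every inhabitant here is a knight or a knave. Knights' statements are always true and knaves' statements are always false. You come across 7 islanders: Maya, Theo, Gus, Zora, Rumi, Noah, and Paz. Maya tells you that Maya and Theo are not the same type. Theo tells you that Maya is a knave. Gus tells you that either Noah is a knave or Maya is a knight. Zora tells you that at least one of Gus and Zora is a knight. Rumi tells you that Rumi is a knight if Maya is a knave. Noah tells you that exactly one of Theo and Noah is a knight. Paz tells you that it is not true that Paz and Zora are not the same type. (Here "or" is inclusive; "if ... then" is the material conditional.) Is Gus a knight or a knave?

Gus is a knight.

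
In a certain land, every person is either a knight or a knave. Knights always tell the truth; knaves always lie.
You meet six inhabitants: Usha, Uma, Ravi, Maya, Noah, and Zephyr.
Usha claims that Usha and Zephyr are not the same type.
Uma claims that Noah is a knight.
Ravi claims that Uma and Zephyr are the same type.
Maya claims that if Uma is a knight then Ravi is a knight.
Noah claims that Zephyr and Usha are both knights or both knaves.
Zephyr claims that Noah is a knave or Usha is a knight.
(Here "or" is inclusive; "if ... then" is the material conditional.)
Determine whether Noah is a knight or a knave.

Noah is a knight.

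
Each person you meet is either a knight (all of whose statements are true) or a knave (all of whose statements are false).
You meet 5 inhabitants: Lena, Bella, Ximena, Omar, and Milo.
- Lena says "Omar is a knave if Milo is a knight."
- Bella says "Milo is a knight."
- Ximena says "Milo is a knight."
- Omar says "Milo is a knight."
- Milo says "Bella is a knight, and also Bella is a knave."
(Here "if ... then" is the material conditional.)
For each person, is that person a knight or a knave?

Suppose Lena is a knave. Then Lena's statement "Omar is a knave if Milo is a knight" would have to be false. Checking the 16 ways to assign the others, none is consistent with every speaker.
(For instance, with Bella=knave, Ximena=knave, Omar=knave, Milo=knave, Lena's claim "Omar is a knave if Milo is a knight" comes out true where it would need to be false.)
So Lena must be a knight, making "Omar is a knave if Milo is a knight" true. Taking Lena=knight, Bella=knave, Ximena=knave, Omar=knave, Milo=knave, each remaining statement checks out:
  Bella (knave): "Milo is a knight" — false. ✓
  Ximena (knave): "Milo is a knight" — false. ✓
  Omar (knave): "Milo is a knight" — false. ✓
  Milo (knave): "Bella is a knight, and also Bella is a knave" — false. ✓
This is the unique consistent assignment.

Lena is a knight, Bella is a knave, Ximena is a knave, Omar is a knave, and Milo is a knave.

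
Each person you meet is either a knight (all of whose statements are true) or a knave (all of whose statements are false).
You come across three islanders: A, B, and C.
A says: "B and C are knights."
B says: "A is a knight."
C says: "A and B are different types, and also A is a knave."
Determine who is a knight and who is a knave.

Suppose A is a knight. Then A's statement "B and C are knights" would have to be true. Checking the 4 ways to assign the others, none is consistent with every speaker.
(For instance, with B=knave, C=knave, A's claim "B and C are knights" comes out false where it would need to be true.)
So A must be a knave, making "B and C are knights" false. Taking A=knave, B=knave, C=knave, each remaining statement checks out:
  B (knave): "A is a knight" — false. ✓
  C (knave): "A and B are different types, and also A is a knave" — false. ✓
This is the unique consistent assignment.

A is a knave, B is a knave, and C is a knave.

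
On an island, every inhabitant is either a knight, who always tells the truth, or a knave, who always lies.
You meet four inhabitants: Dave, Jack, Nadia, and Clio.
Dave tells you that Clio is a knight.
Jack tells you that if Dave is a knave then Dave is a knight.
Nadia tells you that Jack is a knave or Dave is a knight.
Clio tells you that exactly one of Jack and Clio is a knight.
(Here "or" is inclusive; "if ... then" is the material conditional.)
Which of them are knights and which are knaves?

Dave is a knave, Jack is a knave, Nadia is a knight, and Clio is a knave.

As a knave, Dave's statement "Clio is a knight" should be false; it is.
Jack is a knave, and the claim "if Dave is a knave then Dave is a knight" is indeed false.
Since Nadia is a knight, "Jack is a knave or Dave is a knight" needs to be True, which holds.
As a knave, Clio's statement "exactly one of Jack and Clio is a knight" should be false; it is.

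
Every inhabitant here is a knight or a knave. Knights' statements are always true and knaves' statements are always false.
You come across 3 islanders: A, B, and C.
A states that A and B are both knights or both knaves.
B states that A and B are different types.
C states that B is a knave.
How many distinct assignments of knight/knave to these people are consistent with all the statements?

1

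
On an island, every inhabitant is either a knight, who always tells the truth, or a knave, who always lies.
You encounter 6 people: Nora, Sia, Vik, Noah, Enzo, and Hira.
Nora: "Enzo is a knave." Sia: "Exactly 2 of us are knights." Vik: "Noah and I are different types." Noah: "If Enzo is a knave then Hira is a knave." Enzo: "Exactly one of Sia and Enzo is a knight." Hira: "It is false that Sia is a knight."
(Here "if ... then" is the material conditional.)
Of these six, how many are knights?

The unique consistent assignment is Nora=knight, Sia=knave, Vik=knight, Noah=knave, Enzo=knave, Hira=knight.
That has 3 knights.

3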